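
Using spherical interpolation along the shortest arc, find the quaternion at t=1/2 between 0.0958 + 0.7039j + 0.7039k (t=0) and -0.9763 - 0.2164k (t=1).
0.6792 + 0.4459j + 0.583k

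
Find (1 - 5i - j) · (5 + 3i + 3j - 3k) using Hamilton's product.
23 - 19i - 17j - 15k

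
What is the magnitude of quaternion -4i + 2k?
√20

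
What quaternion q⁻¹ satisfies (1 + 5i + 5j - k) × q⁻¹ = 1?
0.0192 - 0.0962i - 0.0962j + 0.0192k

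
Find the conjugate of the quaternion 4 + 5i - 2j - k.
4 - 5i + 2j + k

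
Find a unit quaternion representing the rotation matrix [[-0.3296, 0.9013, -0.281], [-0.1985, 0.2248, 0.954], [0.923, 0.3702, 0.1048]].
-0.5 + 0.2919i + 0.602j + 0.5499k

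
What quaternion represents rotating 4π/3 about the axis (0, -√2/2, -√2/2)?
-0.5 - 0.6124j - 0.6124k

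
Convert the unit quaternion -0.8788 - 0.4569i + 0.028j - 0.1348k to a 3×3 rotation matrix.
[[0.9621, -0.2625, 0.074], [0.2113, 0.5461, -0.8106], [0.1724, 0.7955, 0.5809]]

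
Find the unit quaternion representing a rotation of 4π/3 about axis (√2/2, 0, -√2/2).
-0.5 + 0.6124i - 0.6124k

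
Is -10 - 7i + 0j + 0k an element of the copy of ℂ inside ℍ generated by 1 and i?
Yes. The quaternion -10 - 7i has j- and k-coefficients y = z = 0, so it lies in the complex subalgebra spanned by 1 and i.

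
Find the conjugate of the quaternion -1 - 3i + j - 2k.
-1 + 3i - j + 2k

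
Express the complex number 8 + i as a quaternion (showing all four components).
8 + i + 0j + 0k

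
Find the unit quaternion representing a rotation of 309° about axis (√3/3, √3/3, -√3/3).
-0.9026 + 0.2486i + 0.2486j - 0.2486k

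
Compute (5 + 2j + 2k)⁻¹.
0.1515 - 0.0606j - 0.0606k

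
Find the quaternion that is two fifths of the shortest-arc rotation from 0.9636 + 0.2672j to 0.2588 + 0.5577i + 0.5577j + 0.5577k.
0.8005 + 0.2723i + 0.4593j + 0.2723k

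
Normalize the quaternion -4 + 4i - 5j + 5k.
-0.4417 + 0.4417i - 0.5522j + 0.5522k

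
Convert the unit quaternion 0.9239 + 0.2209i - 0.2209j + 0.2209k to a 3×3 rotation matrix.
[[0.8048, -0.5058, -0.3106], [0.3106, 0.8048, -0.5058], [0.5058, 0.3106, 0.8048]]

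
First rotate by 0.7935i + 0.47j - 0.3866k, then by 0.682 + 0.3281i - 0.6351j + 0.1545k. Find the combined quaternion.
0.0979 + 0.7141i + 0.57j + 0.3945k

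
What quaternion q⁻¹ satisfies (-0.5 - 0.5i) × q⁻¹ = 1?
-1 + i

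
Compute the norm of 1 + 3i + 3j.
√19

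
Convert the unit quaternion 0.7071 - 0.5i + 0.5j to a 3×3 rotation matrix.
[[0.5, -0.5, 0.7071], [-0.5, 0.5, 0.7071], [-0.7071, -0.7071, 0]]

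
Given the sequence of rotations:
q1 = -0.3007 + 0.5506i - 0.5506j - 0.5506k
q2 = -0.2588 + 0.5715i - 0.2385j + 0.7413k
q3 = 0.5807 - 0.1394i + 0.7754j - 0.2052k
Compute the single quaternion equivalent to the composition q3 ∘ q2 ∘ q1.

q2 · q1 = 0.04 + 0.2251i + 0.937j - 0.2638k
q3 · q2 · q1 = -0.7261 + 0.1129i + 0.4922j - 0.4666k
-0.7261 + 0.1129i + 0.4922j - 0.4666k


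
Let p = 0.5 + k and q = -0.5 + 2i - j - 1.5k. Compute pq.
1.25 + 2i + 1.5j - 1.25k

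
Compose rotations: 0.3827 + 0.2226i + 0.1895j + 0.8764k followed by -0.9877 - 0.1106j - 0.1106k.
-0.2601 - 0.2958i - 0.2541j - 0.8833k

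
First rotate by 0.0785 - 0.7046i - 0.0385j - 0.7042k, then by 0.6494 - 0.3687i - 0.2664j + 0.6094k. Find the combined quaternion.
0.2101 - 0.2754i - 0.7349j - 0.583k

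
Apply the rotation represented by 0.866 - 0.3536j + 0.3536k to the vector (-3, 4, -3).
(-2.112, 1.913, -5.087)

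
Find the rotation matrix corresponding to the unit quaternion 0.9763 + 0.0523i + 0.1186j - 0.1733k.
[[0.9118, 0.3508, 0.2135], [-0.326, 0.9345, -0.1432], [-0.2497, 0.061, 0.9664]]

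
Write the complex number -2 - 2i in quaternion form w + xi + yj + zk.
-2 - 2i + 0j + 0k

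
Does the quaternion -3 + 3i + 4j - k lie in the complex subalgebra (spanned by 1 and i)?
No. The quaternion -3 + 3i + 4j - k has j-coefficient y = 4 and k-coefficient z = -1, not both zero, so it does not lie in the complex subalgebra spanned by 1 and i.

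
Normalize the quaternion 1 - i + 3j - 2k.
0.2582 - 0.2582i + 0.7746j - 0.5164k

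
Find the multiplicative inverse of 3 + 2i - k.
0.2143 - 0.1429i + 0.0714k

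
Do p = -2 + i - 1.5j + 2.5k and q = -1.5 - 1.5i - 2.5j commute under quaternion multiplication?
No: pq = 0.75 + 7.75i + 3.5j - 8.5k ≠ 0.75 - 4.75i + 11j + k = qp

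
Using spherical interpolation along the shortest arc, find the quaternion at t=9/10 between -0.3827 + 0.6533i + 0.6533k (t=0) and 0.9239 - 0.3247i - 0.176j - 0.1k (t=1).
-0.8974 + 0.3747i + 0.1626j + 0.1671k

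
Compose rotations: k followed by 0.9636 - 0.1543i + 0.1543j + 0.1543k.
-0.1543 + 0.1543i + 0.1543j + 0.9636k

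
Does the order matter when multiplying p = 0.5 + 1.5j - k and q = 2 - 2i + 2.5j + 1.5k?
Yes: pq = -1.25 + 3.75i + 6.25j + 1.75k ≠ -1.25 - 5.75i + 2.25j - 4.25k = qp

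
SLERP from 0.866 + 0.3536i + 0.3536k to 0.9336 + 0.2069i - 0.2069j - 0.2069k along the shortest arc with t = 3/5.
0.9512 + 0.2792i - 0.1296j + 0.02k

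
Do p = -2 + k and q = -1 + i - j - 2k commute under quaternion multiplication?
No: pq = 4 - i + 3j + 3k ≠ 4 - 3i + j + 3k = qp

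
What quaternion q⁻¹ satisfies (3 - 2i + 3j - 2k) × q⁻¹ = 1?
0.1154 + 0.0769i - 0.1154j + 0.0769k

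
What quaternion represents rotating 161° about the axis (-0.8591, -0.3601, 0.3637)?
0.165 - 0.8473i - 0.3552j + 0.3587k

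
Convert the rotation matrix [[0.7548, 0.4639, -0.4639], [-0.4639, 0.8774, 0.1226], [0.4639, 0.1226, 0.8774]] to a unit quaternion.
0.9367 - 0.2476j - 0.2476k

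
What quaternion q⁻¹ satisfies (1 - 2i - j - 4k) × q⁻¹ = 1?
0.0455 + 0.0909i + 0.0455j + 0.1818k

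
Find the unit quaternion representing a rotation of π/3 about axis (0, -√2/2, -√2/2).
0.866 - 0.3536j - 0.3536k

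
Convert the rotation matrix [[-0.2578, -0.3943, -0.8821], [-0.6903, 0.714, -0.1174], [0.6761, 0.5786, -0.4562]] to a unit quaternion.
-0.5 - 0.348i + 0.7791j + 0.148k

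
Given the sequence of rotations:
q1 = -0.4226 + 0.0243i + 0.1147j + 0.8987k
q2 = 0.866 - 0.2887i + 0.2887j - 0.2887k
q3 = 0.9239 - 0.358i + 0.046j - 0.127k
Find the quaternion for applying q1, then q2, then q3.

q2 · q1 = -0.1326 + 0.4356i + 0.2298j + 0.8601k
q3 · q2 · q1 = 0.1321 + 0.5187i + 0.4588j + 0.7092k
0.1321 + 0.5187i + 0.4588j + 0.7092k


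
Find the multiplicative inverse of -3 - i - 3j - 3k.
-0.1071 + 0.0357i + 0.1071j + 0.1071k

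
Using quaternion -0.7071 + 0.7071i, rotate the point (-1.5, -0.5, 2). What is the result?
(-1.5, 2, 0.5)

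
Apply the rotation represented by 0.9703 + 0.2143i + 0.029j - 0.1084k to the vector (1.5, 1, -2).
(1.665, 1.432, -1.557)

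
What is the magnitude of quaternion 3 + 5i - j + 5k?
√60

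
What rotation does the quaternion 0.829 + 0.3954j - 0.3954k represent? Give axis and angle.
axis = (0, √2/2, -√2/2), θ = 68°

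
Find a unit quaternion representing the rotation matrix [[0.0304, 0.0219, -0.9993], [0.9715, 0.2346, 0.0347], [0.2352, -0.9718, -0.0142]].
0.5592 - 0.45i - 0.5519j + 0.4245k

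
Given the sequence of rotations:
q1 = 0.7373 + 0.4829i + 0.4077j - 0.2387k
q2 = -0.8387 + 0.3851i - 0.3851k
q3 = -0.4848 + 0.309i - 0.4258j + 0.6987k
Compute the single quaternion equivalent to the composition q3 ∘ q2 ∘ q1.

q2 · q1 = -0.8963 + 0.0359i - 0.436j + 0.0733k
q3 · q2 · q1 = 0.1866 - 0.0209i + 0.5955j - 0.7812k
0.1866 - 0.0209i + 0.5955j - 0.7812k


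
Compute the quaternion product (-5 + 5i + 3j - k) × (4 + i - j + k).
-21 + 17i + 11j - 17k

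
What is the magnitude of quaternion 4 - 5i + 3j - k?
√51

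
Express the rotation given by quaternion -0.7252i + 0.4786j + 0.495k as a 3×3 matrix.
[[0.0518, -0.6942, -0.7179], [-0.6942, -0.5419, 0.4738], [-0.7179, 0.4738, -0.5099]]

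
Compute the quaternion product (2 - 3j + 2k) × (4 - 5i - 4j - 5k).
6 + 13i - 30j - 17k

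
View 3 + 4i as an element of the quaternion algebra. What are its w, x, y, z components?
3 + 4i + 0j + 0k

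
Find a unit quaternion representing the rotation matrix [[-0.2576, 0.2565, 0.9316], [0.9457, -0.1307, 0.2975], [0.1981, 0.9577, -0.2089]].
0.3173 + 0.5201i + 0.5779j + 0.543k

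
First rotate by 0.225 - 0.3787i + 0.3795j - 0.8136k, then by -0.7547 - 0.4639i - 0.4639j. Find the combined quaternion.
-0.1694 + 0.5589i - 0.7682j + 0.2623k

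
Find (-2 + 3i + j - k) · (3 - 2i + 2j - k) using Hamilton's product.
-3 + 14i + 4j + 7k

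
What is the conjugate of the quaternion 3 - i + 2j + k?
3 + i - 2j - k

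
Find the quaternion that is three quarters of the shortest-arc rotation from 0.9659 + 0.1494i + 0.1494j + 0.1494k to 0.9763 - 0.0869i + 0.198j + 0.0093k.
0.9809 - 0.0277i + 0.1872j + 0.0448k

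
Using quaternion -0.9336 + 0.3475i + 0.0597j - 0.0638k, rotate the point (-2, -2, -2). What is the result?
(-1.503, -3.104, -0.324)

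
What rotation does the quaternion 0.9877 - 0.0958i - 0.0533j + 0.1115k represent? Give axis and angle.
axis = (-0.6127, -0.3409, 0.7131), θ = 18°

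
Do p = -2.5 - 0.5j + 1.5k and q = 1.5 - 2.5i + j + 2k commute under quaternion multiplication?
No: pq = -6.25 + 3.75i - 7j - 4k ≠ -6.25 + 8.75i + 0.5j - 1.5k = qp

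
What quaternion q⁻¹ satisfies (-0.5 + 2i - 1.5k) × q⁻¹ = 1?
-0.0769 - 0.3077i + 0.2308k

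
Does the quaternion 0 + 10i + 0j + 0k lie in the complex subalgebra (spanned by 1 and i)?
Yes. The quaternion 10i has j- and k-coefficients y = z = 0, so it lies in the complex subalgebra spanned by 1 and i.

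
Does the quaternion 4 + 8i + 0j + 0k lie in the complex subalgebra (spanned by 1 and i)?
Yes. The quaternion 4 + 8i has j- and k-coefficients y = z = 0, so it lies in the complex subalgebra spanned by 1 and i.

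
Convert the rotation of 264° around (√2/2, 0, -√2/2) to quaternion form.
-0.6691 + 0.5255i - 0.5255k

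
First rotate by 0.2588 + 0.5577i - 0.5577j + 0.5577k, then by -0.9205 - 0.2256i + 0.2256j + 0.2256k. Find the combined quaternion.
-0.1124 - 0.3201i + 0.8234j - 0.455k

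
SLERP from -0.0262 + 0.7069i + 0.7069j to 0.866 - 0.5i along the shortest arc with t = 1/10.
-0.1353 + 0.7318i + 0.668j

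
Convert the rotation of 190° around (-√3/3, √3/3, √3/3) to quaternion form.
-0.0872 - 0.5752i + 0.5752j + 0.5752k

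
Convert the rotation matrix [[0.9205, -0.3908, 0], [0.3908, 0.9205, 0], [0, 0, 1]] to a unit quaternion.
0.9799 + 0.1994k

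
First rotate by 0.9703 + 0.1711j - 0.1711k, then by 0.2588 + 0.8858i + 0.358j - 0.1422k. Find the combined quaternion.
0.1655 + 0.8226i + 0.5432j - 0.0307k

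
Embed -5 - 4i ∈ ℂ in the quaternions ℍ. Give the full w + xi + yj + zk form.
-5 - 4i + 0j + 0k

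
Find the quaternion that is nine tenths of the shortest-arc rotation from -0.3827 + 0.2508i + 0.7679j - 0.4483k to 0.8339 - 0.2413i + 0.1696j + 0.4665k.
-0.8289 + 0.2571i - 0.0646j - 0.4925k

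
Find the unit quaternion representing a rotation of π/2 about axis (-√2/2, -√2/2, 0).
0.7071 - 0.5i - 0.5j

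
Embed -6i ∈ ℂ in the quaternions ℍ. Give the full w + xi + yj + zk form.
0 - 6i + 0j + 0k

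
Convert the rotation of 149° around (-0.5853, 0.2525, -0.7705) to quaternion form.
0.2672 - 0.564i + 0.2433j - 0.7425k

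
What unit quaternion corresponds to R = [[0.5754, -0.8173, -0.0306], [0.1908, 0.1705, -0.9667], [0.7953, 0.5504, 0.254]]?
0.7071 + 0.5364i - 0.292j + 0.3564k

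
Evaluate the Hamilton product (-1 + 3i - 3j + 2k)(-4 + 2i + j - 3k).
7 - 7i + 24j + 4k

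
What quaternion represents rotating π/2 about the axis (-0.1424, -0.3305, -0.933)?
0.7071 - 0.1007i - 0.2337j - 0.6597k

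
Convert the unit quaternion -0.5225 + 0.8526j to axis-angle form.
axis = (0, 1, 0), θ = 243°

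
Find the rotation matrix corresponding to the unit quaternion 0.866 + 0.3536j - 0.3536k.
[[0.4999, 0.6124, 0.6124], [-0.6124, 0.7499, -0.2501], [-0.6124, -0.2501, 0.7499]]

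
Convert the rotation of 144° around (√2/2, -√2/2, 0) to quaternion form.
0.309 + 0.6725i - 0.6725j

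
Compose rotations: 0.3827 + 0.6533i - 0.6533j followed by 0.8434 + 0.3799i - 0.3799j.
-0.1736 + 0.6964i - 0.6964j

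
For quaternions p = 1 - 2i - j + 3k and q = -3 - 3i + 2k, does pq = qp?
No: pq = -15 + i - 2j - 10k ≠ -15 + 5i + 8j - 4k = qp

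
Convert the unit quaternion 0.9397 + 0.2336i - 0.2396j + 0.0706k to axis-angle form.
axis = (0.683, -0.7006, 0.2064), θ = 40°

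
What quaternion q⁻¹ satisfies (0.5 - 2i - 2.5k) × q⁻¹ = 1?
0.0476 + 0.1905i + 0.2381k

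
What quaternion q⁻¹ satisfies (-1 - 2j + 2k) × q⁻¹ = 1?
-0.1111 + 0.2222j - 0.2222k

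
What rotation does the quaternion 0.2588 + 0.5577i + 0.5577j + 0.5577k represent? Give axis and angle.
axis = (√3/3, √3/3, √3/3), θ = 5π/6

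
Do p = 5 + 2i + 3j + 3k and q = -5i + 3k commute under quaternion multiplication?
No: pq = 1 - 16i - 21j + 30k ≠ 1 - 34i + 21j = qp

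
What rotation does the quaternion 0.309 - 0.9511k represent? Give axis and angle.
axis = (0, 0, -1), θ = 144°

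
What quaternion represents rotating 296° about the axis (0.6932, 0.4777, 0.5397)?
-0.848 + 0.3673i + 0.2531j + 0.286k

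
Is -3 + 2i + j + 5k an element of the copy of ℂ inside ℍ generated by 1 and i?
No. The quaternion -3 + 2i + j + 5k has j-coefficient y = 1 and k-coefficient z = 5, not both zero, so it does not lie in the complex subalgebra spanned by 1 and i.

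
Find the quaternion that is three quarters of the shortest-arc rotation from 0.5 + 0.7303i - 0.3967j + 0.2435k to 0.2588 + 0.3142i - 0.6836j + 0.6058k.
0.3355 + 0.4404i - 0.6375j + 0.5358k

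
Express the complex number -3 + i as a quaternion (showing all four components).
-3 + i + 0j + 0k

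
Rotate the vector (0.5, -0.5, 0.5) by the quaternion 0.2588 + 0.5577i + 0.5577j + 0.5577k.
(0.167, 0.744, -0.411)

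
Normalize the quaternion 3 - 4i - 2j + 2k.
0.5222 - 0.6963i - 0.3482j + 0.3482k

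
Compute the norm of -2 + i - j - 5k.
√31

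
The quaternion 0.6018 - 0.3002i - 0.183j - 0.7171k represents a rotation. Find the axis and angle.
axis = (-0.3759, -0.2291, -0.8979), θ = 106°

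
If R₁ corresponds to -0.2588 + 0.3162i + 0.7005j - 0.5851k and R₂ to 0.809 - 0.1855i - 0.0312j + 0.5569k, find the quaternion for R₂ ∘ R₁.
0.197 - 0.068i + 0.6423j - 0.7375k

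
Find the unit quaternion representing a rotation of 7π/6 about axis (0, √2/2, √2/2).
-0.2588 + 0.683j + 0.683k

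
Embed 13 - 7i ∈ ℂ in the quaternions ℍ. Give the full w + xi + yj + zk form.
13 - 7i + 0j + 0k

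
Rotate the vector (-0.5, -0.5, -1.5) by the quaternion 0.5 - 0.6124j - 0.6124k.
(0.862, -0.944, -1.056)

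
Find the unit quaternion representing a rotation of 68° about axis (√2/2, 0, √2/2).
0.829 + 0.3954i + 0.3954k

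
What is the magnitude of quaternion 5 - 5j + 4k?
√66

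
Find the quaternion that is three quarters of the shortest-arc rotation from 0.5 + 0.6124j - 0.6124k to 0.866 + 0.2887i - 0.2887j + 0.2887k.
0.9641 + 0.2605i - 0.0367j + 0.0367k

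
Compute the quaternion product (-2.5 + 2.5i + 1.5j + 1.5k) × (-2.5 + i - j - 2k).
8.25 - 10.25i + 5.25j - 2.75k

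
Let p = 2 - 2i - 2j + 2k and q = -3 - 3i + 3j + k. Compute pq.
-8 - 8i + 8j - 16k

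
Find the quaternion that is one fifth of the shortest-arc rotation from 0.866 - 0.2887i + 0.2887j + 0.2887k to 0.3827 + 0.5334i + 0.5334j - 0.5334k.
0.8966 - 0.1143i + 0.4123j + 0.1143k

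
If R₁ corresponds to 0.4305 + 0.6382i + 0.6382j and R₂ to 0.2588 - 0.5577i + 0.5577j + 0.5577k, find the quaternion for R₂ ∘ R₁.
0.1114 - 0.4308i + 0.7612j - 0.4718k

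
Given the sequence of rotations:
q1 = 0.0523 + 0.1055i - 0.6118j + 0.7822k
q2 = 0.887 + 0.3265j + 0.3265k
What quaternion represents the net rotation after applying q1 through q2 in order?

q2 · q1 = -0.0092 + 0.5487i - 0.4911j + 0.6764k
-0.0092 + 0.5487i - 0.4911j + 0.6764k


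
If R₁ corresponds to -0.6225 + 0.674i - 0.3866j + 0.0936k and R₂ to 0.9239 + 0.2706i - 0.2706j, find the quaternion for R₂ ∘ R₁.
-0.8621 + 0.4289i - 0.2141j + 0.1642k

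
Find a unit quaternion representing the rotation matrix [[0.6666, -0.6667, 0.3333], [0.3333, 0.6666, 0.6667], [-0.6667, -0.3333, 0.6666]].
0.866 - 0.2887i + 0.2887j + 0.2887k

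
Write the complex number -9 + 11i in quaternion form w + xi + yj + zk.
-9 + 11i + 0j + 0k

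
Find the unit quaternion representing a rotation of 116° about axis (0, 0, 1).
0.5299 + 0.848k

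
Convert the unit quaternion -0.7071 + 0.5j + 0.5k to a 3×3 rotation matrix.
[[0, 0.7071, -0.7071], [-0.7071, 0.5, 0.5], [0.7071, 0.5, 0.5]]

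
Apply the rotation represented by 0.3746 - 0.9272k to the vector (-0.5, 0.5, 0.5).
(0.707, -0.012, 0.5)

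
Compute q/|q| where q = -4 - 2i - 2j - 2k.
-0.7559 - 0.378i - 0.378j - 0.378k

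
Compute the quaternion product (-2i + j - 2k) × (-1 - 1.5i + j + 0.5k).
-3 + 4.5i + 3j + 1.5k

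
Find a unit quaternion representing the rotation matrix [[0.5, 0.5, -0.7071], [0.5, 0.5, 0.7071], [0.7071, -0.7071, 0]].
0.7071 - 0.5i - 0.5j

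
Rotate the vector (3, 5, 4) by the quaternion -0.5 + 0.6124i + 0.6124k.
(6.812, -1.888, 0.188)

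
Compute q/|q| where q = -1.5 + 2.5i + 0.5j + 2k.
-0.4201 + 0.7001i + 0.14j + 0.5601k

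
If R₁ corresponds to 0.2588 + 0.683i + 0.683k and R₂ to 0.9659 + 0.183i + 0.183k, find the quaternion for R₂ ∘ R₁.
0.7071i + 0.7071k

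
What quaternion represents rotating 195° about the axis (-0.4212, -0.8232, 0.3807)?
-0.1305 - 0.4176i - 0.8162j + 0.3774k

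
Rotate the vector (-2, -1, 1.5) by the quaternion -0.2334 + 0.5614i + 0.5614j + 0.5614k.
(0.181, 0.863, -2.544)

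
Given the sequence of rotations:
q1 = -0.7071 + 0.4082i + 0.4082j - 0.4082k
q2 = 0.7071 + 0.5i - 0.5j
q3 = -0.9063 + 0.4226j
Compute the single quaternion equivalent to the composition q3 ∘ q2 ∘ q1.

q2 · q1 = -0.5 + 0.1392i + 0.8463j + 0.1196k
q3 · q2 · q1 = 0.0955 - 0.0756i - 0.9783j - 0.1672k
0.0955 - 0.0756i - 0.9783j - 0.1672k


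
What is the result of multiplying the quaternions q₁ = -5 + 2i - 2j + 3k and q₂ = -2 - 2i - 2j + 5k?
-5 + 2i - 2j - 39k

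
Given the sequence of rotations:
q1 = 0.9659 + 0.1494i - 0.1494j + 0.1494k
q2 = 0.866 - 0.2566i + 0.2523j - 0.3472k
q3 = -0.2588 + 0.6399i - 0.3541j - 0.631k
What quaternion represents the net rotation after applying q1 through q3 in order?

q2 · q1 = 0.9644 - 0.1326i + 0.1008j - 0.2053k
q3 · q2 · q1 = -0.2586 + 0.7877i - 0.1525j - 0.5379k
-0.2586 + 0.7877i - 0.1525j - 0.5379k


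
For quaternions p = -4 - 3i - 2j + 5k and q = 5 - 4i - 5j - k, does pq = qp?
No: pq = -37 + 28i - 13j + 36k ≠ -37 - 26i + 33j + 22k = qp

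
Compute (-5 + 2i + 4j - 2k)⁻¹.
-0.102 - 0.0408i - 0.0816j + 0.0408k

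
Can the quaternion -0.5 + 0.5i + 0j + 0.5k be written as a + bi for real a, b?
No. The quaternion -0.5 + 0.5i + 0.5k has j-coefficient y = 0 and k-coefficient z = 0.5, not both zero, so it does not lie in the complex subalgebra spanned by 1 and i.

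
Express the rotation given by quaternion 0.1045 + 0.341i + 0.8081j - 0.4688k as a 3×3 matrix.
[[-0.7456, 0.6491, -0.1508], [0.4531, 0.3279, -0.8289], [-0.4886, -0.6864, -0.5386]]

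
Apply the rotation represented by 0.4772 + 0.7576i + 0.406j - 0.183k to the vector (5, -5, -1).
(-1.043, 4.149, -5.719)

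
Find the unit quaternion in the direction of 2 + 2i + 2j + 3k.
0.4364 + 0.4364i + 0.4364j + 0.6547k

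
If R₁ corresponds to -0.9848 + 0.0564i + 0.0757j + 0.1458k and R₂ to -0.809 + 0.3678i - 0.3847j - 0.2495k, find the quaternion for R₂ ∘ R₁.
0.8415 - 0.445i + 0.2499j + 0.1773k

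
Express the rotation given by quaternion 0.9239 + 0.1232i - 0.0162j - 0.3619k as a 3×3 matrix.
[[0.7375, 0.6647, -0.1191], [-0.6727, 0.7077, -0.2159], [-0.0592, 0.2394, 0.9691]]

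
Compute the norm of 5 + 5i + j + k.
√52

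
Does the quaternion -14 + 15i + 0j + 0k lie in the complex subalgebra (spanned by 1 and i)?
Yes. The quaternion -14 + 15i has j- and k-coefficients y = z = 0, so it lies in the complex subalgebra spanned by 1 and i.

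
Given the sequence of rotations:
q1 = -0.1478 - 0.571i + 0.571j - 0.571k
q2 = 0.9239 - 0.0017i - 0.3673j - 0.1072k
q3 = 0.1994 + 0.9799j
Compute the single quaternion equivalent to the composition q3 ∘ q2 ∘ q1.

q2 · q1 = 0.011 - 0.2564i + 0.6421j - 0.7224k
q3 · q2 · q1 = -0.627 - 0.759i + 0.1388j + 0.1072k
-0.627 - 0.759i + 0.1388j + 0.1072k


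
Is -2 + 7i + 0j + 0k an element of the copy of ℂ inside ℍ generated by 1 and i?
Yes. The quaternion -2 + 7i has j- and k-coefficients y = z = 0, so it lies in the complex subalgebra spanned by 1 and i.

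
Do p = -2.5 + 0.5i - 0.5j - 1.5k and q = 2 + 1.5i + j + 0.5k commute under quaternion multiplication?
No: pq = -4.5 - 1.5i - 6j - 3k ≠ -4.5 - 4i - j - 5.5k = qp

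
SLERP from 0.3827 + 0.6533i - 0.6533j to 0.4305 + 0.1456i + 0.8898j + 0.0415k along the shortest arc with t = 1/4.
0.1855 + 0.5071i - 0.8416j - 0.0134k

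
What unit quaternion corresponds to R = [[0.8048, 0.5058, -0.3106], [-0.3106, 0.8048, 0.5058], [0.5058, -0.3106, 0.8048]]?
0.9239 - 0.2209i - 0.2209j - 0.2209k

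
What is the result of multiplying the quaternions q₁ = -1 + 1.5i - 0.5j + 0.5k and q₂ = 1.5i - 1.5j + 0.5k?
-3.25 - i + 1.5j - 2k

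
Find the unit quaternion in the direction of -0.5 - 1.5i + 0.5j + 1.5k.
-0.2236 - 0.6708i + 0.2236j + 0.6708k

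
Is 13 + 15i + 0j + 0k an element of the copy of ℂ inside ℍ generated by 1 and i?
Yes. The quaternion 13 + 15i has j- and k-coefficients y = z = 0, so it lies in the complex subalgebra spanned by 1 and i.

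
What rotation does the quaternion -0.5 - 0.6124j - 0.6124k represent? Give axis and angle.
axis = (0, -√2/2, -√2/2), θ = 4π/3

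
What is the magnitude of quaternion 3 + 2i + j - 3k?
√23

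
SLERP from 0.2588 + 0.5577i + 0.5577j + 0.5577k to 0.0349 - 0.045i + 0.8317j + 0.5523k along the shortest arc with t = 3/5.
0.1335 + 0.2114i + 0.7675j + 0.5903k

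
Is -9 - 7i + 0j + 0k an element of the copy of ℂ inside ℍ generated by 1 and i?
Yes. The quaternion -9 - 7i has j- and k-coefficients y = z = 0, so it lies in the complex subalgebra spanned by 1 and i.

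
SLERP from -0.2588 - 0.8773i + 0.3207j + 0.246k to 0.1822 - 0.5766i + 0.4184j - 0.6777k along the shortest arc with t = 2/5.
-0.0915 - 0.887i + 0.4245j - 0.1567k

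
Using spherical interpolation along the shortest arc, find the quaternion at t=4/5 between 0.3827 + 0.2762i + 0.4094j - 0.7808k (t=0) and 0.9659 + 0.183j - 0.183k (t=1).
0.906 + 0.064i + 0.2497j - 0.3357k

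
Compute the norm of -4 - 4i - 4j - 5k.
√73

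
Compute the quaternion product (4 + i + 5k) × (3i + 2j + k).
-8 + 2i + 22j + 6k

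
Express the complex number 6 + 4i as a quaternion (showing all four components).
6 + 4i + 0j + 0k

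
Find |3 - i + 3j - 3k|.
√28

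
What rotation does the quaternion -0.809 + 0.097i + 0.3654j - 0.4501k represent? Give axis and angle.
axis = (0.165, 0.6216, -0.7657), θ = 288°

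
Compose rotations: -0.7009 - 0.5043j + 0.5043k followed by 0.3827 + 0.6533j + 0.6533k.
-0.2682 + 0.6589i - 0.6509j - 0.2649k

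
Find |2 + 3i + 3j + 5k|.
√47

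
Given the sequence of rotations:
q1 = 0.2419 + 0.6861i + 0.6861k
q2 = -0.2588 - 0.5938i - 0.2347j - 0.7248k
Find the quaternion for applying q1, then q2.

q2 · q1 = 0.8421 - 0.4822i - 0.1467j - 0.1919k
0.8421 - 0.4822i - 0.1467j - 0.1919k


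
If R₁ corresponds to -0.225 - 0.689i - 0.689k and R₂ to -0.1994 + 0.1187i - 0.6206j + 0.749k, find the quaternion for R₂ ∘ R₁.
0.6427 + 0.5383i - 0.2946j - 0.4587k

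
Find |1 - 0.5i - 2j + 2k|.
3.041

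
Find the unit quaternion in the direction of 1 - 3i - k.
0.3015 - 0.9045i - 0.3015k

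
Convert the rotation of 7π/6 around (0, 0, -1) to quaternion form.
-0.2588 - 0.9659k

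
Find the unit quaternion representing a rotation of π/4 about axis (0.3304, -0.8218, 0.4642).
0.9239 + 0.1264i - 0.3145j + 0.1776k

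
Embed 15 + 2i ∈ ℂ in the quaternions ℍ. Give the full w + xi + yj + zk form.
15 + 2i + 0j + 0k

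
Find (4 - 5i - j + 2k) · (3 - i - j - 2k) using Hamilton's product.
10 - 15i - 19j + 2k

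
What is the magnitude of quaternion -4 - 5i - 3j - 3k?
√59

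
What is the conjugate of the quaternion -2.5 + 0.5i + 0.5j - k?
-2.5 - 0.5i - 0.5j + k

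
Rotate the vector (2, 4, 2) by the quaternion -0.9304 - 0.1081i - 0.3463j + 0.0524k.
(3.465, 3.364, 0.822)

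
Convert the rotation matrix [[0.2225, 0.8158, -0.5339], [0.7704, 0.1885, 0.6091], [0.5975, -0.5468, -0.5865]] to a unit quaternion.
-0.454 + 0.6365i + 0.623j + 0.025k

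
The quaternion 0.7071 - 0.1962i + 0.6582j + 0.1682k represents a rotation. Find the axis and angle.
axis = (-0.2775, 0.9308, 0.2379), θ = π/2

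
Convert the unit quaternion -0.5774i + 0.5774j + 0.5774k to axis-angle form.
axis = (-√3/3, √3/3, √3/3), θ = π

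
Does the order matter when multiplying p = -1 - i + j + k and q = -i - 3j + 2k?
Yes: pq = 6i + 4j + 2k ≠ -4i + 2j - 6k = qp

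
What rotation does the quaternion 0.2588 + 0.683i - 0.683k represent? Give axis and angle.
axis = (√2/2, 0, -√2/2), θ = 5π/6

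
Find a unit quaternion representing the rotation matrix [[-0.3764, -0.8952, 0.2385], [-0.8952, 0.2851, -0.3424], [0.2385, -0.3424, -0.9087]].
-0.5584i + 0.8016j - 0.2136k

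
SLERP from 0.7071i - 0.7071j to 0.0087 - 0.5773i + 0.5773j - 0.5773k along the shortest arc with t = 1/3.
-0.0031 + 0.6923i - 0.6923j + 0.2037k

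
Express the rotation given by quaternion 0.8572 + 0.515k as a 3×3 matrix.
[[0.4696, -0.8829, 0], [0.8829, 0.4696, 0], [0, 0, 1]]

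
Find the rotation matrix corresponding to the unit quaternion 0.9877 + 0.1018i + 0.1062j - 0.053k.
[[0.9718, 0.1263, 0.199], [-0.0831, 0.9737, -0.2124], [-0.2206, 0.1898, 0.9567]]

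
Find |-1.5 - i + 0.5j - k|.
2.121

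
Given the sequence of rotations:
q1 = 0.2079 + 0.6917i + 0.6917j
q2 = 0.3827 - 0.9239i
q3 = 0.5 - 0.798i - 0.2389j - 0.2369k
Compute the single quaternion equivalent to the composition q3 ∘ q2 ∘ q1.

q2 · q1 = 0.7186 + 0.0726i + 0.2647j - 0.6391k
q3 · q2 · q1 = 0.3291 - 0.3218i - 0.5665j - 0.6837k
0.3291 - 0.3218i - 0.5665j - 0.6837k


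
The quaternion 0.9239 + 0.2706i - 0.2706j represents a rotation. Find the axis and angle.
axis = (√2/2, -√2/2, 0), θ = π/4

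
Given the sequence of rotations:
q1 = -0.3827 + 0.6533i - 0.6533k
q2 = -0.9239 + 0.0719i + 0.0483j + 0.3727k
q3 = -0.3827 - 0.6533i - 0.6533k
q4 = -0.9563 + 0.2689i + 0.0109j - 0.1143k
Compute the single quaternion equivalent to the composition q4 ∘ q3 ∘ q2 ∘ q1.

q2 · q1 = 0.5501 - 0.6627i + 0.272j + 0.4294k
q3 · q2 · q1 = -0.3629 + 0.0719i + 0.6094j - 0.7014k
q4 · q3 · q2 · q1 = 0.2409 - 0.1043i - 0.4063j + 0.8753k
0.2409 - 0.1043i - 0.4063j + 0.8753k


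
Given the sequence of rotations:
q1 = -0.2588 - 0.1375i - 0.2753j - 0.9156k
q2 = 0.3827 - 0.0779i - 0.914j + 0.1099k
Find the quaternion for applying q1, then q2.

q2 · q1 = -0.2608 + 0.8347i + 0.0447j - 0.4831k
-0.2608 + 0.8347i + 0.0447j - 0.4831k


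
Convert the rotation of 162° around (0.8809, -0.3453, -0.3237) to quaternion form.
0.1564 + 0.8701i - 0.341j - 0.3197k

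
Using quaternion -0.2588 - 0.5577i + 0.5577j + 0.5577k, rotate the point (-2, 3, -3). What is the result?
(2.22, 0.089, 4.131)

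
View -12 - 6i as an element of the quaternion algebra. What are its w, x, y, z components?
-12 - 6i + 0j + 0k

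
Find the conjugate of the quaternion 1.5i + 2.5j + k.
-1.5i - 2.5j - k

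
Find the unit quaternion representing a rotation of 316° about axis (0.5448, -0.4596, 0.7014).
-0.9272 + 0.2041i - 0.1722j + 0.2627k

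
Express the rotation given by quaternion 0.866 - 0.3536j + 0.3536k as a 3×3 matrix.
[[0.4999, -0.6124, -0.6124], [0.6124, 0.7499, -0.2501], [0.6124, -0.2501, 0.7499]]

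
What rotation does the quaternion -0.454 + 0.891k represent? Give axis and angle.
axis = (0, 0, 1), θ = 234°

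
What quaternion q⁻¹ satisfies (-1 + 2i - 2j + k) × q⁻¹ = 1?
-0.1 - 0.2i + 0.2j - 0.1k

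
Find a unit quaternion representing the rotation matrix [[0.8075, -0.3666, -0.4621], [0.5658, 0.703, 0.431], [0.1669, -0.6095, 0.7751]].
0.9063 - 0.287i - 0.1735j + 0.2572k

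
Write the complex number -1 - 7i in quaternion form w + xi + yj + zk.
-1 - 7i + 0j + 0k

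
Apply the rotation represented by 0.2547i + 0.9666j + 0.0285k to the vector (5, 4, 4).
(-2.324, 6.157, -3.701)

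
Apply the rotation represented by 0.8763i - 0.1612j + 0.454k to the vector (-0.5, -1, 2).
(1.606, 0.797, -1.427)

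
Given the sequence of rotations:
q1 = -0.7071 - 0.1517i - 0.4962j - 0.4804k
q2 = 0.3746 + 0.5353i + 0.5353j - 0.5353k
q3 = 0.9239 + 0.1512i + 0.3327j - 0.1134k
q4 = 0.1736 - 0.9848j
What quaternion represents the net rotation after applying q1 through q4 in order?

q2 · q1 = -0.1752 - 0.9581i - 0.226j + 0.0141k
q3 · q2 · q1 = 0.0598 - 0.9326i - 0.1606j + 0.3175k
q4 · q3 · q2 · q1 = -0.1478 - 0.4746i - 0.0868j - 0.8633k
-0.1478 - 0.4746i - 0.0868j - 0.8633k


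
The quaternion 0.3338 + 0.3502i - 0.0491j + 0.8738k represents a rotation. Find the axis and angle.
axis = (0.3715, -0.0521, 0.927), θ = 141°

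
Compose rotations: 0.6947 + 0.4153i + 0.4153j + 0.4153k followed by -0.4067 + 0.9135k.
-0.6619 - 0.5483i + 0.2105j + 0.4657k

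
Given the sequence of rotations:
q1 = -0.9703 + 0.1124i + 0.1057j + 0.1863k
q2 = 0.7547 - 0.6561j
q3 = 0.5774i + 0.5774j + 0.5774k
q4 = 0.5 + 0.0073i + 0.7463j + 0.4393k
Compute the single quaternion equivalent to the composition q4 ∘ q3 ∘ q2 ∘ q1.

q2 · q1 = -0.6629 - 0.0374i + 0.7164j + 0.2143k
q3 · q2 · q1 = -0.5158 - 0.6727i - 0.5281j + 0.0525k
q4 · q3 · q2 · q1 = 0.1181 - 0.0689i - 0.9449j + 0.2978k
0.1181 - 0.0689i - 0.9449j + 0.2978k


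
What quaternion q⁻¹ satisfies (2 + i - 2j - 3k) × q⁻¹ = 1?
0.1111 - 0.0556i + 0.1111j + 0.1667k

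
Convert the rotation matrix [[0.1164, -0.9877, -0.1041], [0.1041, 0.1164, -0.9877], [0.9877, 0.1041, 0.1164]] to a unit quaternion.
0.5808 + 0.47i - 0.47j + 0.47k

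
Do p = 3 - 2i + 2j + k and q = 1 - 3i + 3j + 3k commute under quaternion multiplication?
No: pq = -12 - 8i + 14j + 10k ≠ -12 - 14i + 8j + 10k = qp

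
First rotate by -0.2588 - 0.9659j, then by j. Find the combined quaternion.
0.9659 - 0.2588j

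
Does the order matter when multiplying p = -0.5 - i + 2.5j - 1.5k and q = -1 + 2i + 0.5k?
Yes: pq = 3.25 + 1.25i - 5j - 3.75k ≠ 3.25 - 1.25i + 6.25k = qp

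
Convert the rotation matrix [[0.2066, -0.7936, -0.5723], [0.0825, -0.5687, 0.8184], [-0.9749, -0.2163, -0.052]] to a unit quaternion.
-0.3827 + 0.6759i - 0.263j - 0.5723k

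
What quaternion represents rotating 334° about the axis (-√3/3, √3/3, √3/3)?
-0.9744 - 0.1299i + 0.1299j + 0.1299k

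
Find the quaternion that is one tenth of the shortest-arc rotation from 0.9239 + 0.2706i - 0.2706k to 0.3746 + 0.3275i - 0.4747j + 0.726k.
0.9368 + 0.3041i - 0.0648j - 0.1603k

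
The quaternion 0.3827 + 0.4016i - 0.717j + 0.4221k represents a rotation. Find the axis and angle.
axis = (0.4347, -0.7761, 0.4569), θ = 3π/4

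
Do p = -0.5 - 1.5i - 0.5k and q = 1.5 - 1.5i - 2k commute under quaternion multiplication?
No: pq = -4 - 1.5i - 2.25j + 0.25k ≠ -4 - 1.5i + 2.25j + 0.25k = qp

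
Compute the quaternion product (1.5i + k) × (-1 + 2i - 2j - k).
-2 + 0.5i + 3.5j - 4k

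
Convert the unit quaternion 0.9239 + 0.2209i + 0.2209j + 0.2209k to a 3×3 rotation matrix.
[[0.8048, -0.3106, 0.5058], [0.5058, 0.8048, -0.3106], [-0.3106, 0.5058, 0.8048]]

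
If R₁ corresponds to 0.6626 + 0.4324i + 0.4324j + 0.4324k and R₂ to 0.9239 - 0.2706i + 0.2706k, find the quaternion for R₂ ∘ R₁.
0.6122 + 0.1032i + 0.6335j + 0.4618k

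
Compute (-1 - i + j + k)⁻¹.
-0.25 + 0.25i - 0.25j - 0.25k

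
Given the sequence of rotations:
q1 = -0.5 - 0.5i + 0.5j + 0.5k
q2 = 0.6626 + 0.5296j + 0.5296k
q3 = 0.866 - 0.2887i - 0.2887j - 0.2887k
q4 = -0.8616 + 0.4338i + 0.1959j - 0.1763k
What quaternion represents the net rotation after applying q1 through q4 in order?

q2 · q1 = -0.8609 - 0.3313i - 0.1983j + 0.3313k
q3 · q2 · q1 = -0.8028 - 0.1913i + 0.2681j + 0.4971k
q4 · q3 · q2 · q1 = 0.8098 - 0.0388i - 0.5702j - 0.133k
0.8098 - 0.0388i - 0.5702j - 0.133k


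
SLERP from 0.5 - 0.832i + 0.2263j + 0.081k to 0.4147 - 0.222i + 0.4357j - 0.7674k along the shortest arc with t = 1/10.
0.5218 - 0.81i + 0.2671j - 0.0194k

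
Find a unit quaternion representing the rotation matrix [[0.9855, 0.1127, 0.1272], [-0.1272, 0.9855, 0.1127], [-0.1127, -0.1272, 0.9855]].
0.9945 - 0.0603i + 0.0603j - 0.0603k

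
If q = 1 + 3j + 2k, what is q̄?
1 - 3j - 2k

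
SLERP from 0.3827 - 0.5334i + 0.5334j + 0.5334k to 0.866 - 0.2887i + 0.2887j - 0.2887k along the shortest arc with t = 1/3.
0.6291 - 0.512i + 0.512j + 0.2827k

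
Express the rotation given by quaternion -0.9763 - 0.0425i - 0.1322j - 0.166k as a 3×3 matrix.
[[0.9099, -0.3129, 0.2722], [0.3354, 0.9413, -0.0391], [-0.244, 0.1269, 0.9614]]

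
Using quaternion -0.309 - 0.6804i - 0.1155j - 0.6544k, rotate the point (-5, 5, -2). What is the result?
(-3.744, -6.181, -1.332)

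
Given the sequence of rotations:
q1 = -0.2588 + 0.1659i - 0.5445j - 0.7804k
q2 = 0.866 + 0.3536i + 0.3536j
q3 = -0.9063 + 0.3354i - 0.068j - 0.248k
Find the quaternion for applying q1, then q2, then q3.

q2 · q1 = -0.0902 - 0.2238i - 0.2871j - 0.927k
q3 · q2 · q1 = -0.0926 + 0.1644i + 0.6328j + 0.751k
-0.0926 + 0.1644i + 0.6328j + 0.751k


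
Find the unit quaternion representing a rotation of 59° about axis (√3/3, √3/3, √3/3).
0.8704 + 0.2843i + 0.2843j + 0.2843k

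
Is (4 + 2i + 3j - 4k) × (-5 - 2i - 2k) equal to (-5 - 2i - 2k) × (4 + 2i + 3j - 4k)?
No: pq = -24 - 24i - 3j + 18k ≠ -24 - 12i - 27j + 6k = qp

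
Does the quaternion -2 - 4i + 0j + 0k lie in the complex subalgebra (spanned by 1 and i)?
Yes. The quaternion -2 - 4i has j- and k-coefficients y = z = 0, so it lies in the complex subalgebra spanned by 1 and i.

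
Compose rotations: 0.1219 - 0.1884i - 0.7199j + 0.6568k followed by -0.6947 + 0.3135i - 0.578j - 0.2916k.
-0.2502 - 0.4205i + 0.2787j - 0.8264k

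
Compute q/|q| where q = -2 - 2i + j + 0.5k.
-0.6576 - 0.6576i + 0.3288j + 0.1644k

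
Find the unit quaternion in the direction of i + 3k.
0.3162i + 0.9487k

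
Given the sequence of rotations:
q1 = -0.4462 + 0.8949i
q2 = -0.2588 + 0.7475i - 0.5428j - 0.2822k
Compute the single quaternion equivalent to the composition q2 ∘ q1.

q2 · q1 = -0.5535 - 0.5651i - 0.0103j + 0.6117k
-0.5535 - 0.5651i - 0.0103j + 0.6117k


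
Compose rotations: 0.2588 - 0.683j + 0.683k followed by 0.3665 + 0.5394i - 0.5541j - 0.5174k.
0.0698 - 0.5922i - 0.7621j - 0.252k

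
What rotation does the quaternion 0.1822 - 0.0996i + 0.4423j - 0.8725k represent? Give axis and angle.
axis = (-0.1013, 0.4498, -0.8874), θ = 159°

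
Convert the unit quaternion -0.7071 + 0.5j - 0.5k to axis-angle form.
axis = (0, √2/2, -√2/2), θ = 3π/2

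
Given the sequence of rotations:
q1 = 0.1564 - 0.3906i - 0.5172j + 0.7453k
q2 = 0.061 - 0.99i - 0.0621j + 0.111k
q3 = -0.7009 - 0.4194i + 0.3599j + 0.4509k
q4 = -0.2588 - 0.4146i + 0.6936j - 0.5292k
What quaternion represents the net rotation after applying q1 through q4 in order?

q2 · q1 = -0.492 - 0.1675i + 0.6532j + 0.5506k
q3 · q2 · q1 = -0.2088 + 0.2274i - 0.4795j - 0.8214k
q4 · q3 · q2 · q1 = 0.0462 - 0.7958i - 0.4816j + 0.3642k
0.0462 - 0.7958i - 0.4816j + 0.3642k


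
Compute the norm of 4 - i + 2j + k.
√22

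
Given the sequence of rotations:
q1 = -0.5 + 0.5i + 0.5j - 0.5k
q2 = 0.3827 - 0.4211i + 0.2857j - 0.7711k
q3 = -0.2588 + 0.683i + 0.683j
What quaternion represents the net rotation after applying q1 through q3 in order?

q2 · q1 = -0.5092 + 0.6446i - 0.5476j - 0.1592k
q3 · q2 · q1 = 0.0655 - 0.6233i - 0.0973j - 0.7731k
0.0655 - 0.6233i - 0.0973j - 0.7731k


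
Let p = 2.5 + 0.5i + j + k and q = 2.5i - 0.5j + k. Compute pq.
-1.75 + 7.75i + 0.75j - 0.25k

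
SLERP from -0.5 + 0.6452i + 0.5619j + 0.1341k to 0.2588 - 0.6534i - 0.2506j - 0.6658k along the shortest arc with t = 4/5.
-0.3206 + 0.6765i + 0.3272j + 0.5766k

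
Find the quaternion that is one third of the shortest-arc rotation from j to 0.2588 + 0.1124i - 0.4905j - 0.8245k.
-0.1026 - 0.0446i + 0.9384j + 0.3268k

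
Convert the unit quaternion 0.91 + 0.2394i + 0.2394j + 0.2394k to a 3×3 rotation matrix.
[[0.7708, -0.3211, 0.5503], [0.5503, 0.7708, -0.3211], [-0.3211, 0.5503, 0.7708]]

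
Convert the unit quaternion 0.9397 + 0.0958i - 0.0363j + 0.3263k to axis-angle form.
axis = (0.2801, -0.1061, 0.9541), θ = 40°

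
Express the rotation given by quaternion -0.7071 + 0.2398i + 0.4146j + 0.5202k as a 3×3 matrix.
[[0.115, 0.9345, -0.3368], [-0.5368, 0.3438, 0.7705], [0.8358, 0.0922, 0.5412]]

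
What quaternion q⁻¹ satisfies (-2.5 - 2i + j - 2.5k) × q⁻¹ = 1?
-0.1429 + 0.1143i - 0.0571j + 0.1429k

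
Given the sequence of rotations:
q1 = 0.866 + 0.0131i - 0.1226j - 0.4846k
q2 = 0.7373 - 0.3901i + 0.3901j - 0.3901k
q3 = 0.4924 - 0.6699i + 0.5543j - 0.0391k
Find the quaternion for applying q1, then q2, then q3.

q2 · q1 = 0.5024 - 0.565i + 0.0533j - 0.6524k
q3 · q2 · q1 = -0.1862 - 0.9743i - 0.1102j - 0.0634k
-0.1862 - 0.9743i - 0.1102j - 0.0634k


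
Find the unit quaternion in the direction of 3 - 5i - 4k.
0.4243 - 0.7071i - 0.5657k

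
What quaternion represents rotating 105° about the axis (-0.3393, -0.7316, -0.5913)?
0.6088 - 0.2692i - 0.5804j - 0.4691k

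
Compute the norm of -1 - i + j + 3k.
√12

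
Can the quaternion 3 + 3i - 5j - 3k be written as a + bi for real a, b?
No. The quaternion 3 + 3i - 5j - 3k has j-coefficient y = -5 and k-coefficient z = -3, not both zero, so it does not lie in the complex subalgebra spanned by 1 and i.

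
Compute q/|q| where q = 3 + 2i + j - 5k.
0.4804 + 0.3203i + 0.1601j - 0.8006k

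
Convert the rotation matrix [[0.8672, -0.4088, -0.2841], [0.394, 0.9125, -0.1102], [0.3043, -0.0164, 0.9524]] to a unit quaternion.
0.9659 + 0.0243i - 0.1523j + 0.2078k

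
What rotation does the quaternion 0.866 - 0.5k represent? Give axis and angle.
axis = (0, 0, -1), θ = π/3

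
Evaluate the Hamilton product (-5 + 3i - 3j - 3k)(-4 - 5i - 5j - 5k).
5 + 13i + 67j + 7k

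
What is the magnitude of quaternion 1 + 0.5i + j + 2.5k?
2.915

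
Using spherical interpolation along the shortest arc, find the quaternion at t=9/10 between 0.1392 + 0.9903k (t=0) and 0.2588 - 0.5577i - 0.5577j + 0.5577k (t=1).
0.2561 - 0.5171i - 0.5171j + 0.6322k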